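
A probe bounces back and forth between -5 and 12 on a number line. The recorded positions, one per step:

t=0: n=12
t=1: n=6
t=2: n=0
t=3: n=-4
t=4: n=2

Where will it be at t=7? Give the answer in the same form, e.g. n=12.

The value reflects between -5 and 12, moving 6 per step.
  step 5: 2 → 8
  step 6: 8 → 10
  step 7: 10 → 4

n=4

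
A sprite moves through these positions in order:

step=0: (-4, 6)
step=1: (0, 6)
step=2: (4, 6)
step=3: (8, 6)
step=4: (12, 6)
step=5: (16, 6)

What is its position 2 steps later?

(24, 6)

Each step adds (+4, +0) to the position.
step 6: (16, 6) + (+4, +0) → (20, 6)
step 7: (20, 6) + (+4, +0) → (24, 6)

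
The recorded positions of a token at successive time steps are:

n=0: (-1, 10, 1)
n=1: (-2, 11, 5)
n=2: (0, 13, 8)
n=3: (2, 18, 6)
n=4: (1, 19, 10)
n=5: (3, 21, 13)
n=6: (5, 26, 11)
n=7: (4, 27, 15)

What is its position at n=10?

(7, 35, 20)

Step-to-step displacements: (-1, +1, +4), (+2, +2, +3), (+2, +5, -2), (-1, +1, +4), (+2, +2, +3), (+2, +5, -2), (-1, +1, +4) — a repeating cycle of length 3.
step 8: apply (+2, +2, +3) → (6, 29, 18)
step 9: apply (+2, +5, -2) → (8, 34, 16)
step 10: apply (-1, +1, +4) → (7, 35, 20)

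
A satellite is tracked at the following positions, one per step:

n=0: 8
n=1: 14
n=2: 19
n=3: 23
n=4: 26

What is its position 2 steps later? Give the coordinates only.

Taking differences between consecutive positions: +6, +5, +4, +3. These grow by -1 each step.
step 5: 26 + 2 → 28
step 6: 28 + 1 → 29

29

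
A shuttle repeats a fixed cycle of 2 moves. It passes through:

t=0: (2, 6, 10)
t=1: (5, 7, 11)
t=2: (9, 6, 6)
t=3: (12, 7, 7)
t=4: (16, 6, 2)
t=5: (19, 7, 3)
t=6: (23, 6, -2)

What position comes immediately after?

(26, 7, -1)

Differencing gives (+3, +1, +1), (+4, -1, -5), (+3, +1, +1), (+4, -1, -5), (+3, +1, +1), (+4, -1, -5). This is the pattern (+3, +1, +1), (+4, -1, -5) repeated.
step 7: apply (+3, +1, +1) → (26, 7, -1)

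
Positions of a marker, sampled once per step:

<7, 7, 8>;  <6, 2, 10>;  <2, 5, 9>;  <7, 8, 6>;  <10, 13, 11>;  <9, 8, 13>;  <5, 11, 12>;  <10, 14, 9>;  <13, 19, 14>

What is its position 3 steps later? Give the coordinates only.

<13, 20, 12>

Differencing gives <-1, -5, +2>, <-4, +3, -1>, <+5, +3, -3>, <+3, +5, +5>, <-1, -5, +2>, <-4, +3, -1>, <+5, +3, -3>, <+3, +5, +5>. This is the pattern <-1, -5, +2>, <-4, +3, -1>, <+5, +3, -3>, <+3, +5, +5> repeated.
step 9: apply <-1, -5, +2> → <12, 14, 16>
step 10: apply <-4, +3, -1> → <8, 17, 15>
step 11: apply <+5, +3, -3> → <13, 20, 12>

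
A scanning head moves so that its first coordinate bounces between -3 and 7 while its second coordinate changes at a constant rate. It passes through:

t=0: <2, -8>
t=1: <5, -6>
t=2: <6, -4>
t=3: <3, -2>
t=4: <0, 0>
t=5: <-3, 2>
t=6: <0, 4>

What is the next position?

<3, 6>

The first coordinate reflects between -3 and 7, moving 3 per step.
  step 7: 0 → 3
The second coordinate changes by +2 each step: at step 7 it is 6.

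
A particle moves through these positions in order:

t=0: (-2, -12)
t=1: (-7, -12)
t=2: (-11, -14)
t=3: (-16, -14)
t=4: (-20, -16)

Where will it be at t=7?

The moves between consecutive positions are (-5, +0), (-4, -2), (-5, +0), (-4, -2); they repeat the 2-cycle [(-5, +0), (-4, -2)].
step 5: apply (-5, +0) → (-25, -16)
step 6: apply (-4, -2) → (-29, -18)
step 7: apply (-5, +0) → (-34, -18)

(-34, -18)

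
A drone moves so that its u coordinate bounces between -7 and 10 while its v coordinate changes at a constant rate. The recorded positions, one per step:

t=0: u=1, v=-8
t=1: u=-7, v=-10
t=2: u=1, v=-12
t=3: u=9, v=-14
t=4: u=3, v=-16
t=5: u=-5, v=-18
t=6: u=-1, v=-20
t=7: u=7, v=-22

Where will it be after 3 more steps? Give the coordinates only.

The u coordinate reflects between -7 and 10, moving 8 per step.
  step 8: 7 → 5
  step 9: 5 → -3
  step 10: -3 → -3
The v coordinate changes by -2 each step: at step 10 it is -28.

u=-3, v=-28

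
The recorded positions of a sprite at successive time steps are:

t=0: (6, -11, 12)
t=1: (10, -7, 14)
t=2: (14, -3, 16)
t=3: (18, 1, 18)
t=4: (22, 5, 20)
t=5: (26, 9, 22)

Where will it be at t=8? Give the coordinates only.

(38, 21, 28)

Each step adds (+4, +4, +2) to the position.
step 6: (26, 9, 22) + (+4, +4, +2) → (30, 13, 24)
step 7: (30, 13, 24) + (+4, +4, +2) → (34, 17, 26)
step 8: (34, 17, 26) + (+4, +4, +2) → (38, 21, 28)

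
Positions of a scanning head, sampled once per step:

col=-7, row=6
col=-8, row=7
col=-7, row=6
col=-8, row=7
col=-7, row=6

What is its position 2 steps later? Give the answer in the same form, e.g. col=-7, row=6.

col=-7, row=6

Step-to-step displacements: (-1,+1), (+1,-1), (-1,+1), (+1,-1); each is -1× the previous.
step 5: col=-7, row=6 + (-1,+1) → col=-8, row=7
step 6: col=-8, row=7 + (+1,-1) → col=-7, row=6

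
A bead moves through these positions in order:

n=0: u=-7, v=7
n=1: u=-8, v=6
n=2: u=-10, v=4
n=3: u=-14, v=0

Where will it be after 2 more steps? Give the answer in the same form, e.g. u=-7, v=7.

u=-38, v=-24

Step-to-step displacements: (-1, -1), (-2, -2), (-4, -4); each is 2× the previous.
step 4: u=-14, v=0 + (-8, -8) → u=-22, v=-8
step 5: u=-22, v=-8 + (-16, -16) → u=-38, v=-24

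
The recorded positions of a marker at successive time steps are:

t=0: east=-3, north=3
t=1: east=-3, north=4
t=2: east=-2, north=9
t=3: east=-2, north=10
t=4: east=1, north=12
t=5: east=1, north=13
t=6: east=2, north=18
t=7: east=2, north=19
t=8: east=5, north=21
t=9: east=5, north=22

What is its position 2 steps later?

Step-to-step displacements: (+0, +1), (+1, +5), (+0, +1), (+3, +2), (+0, +1), (+1, +5), (+0, +1), (+3, +2), (+0, +1) — a repeating cycle of length 4.
step 10: apply (+1, +5) → east=6, north=27
step 11: apply (+0, +1) → east=6, north=28

east=6, north=28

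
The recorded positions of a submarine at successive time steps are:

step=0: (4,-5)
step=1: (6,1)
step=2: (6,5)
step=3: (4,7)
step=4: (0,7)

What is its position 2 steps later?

Taking differences between consecutive positions: (+2,+6), (+0,+4), (-2,+2), (-4,+0). These grow by (-2,-2) each step.
step 5: (0,7) + (-6,-2) → (-6,5)
step 6: (-6,5) + (-8,-4) → (-14,1)

(-14,1)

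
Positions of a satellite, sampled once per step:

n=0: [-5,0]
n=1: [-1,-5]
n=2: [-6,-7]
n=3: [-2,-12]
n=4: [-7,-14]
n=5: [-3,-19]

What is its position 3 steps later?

The moves between consecutive positions are [+4,-5], [-5,-2], [+4,-5], [-5,-2], [+4,-5]; they repeat the 2-cycle [[+4,-5], [-5,-2]].
step 6: apply [-5,-2] → [-8,-21]
step 7: apply [+4,-5] → [-4,-26]
step 8: apply [-5,-2] → [-9,-28]

[-9,-28]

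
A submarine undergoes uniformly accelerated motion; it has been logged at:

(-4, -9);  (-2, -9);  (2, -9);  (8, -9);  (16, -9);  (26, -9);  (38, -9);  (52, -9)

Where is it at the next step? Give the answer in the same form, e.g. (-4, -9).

(68, -9)

First differences are (+2, +0), (+4, +0), (+6, +0), (+8, +0), (+10, +0), (+12, +0), (+14, +0); their common second difference is (+2, +0) (constant acceleration).
step 8: (52, -9) + (+16, +0) → (68, -9)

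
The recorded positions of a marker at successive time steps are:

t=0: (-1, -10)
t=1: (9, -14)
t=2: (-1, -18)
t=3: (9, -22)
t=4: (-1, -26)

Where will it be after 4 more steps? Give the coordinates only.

(-1, -42)

The first coordinate repeats the cycle [-1, 9] with period 2; step 8 mod 2 = 0, giving -1.
The second coordinate changes by -4 each step, so at step 8 it is -10 + 8·(-4) = -42.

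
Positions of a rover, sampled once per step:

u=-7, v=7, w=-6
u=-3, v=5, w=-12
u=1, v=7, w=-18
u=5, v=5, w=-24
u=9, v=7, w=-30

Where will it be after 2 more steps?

u=17, v=7, w=-42

The u coordinate changes by +4 each step, so at step 6 it is -7 + 6·(4) = 17.
The v coordinate repeats the cycle [7, 5] with period 2; step 6 mod 2 = 0, giving 7.
The w coordinate changes by -6 each step, so at step 6 it is -6 + 6·(-6) = -42.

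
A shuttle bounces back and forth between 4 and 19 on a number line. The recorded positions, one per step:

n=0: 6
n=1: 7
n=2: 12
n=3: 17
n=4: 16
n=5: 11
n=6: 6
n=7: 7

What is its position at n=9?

The value travels 5 per step and bounces off the walls at 4 and 19.
  step 8: 7 → 12
  step 9: 12 → 17

17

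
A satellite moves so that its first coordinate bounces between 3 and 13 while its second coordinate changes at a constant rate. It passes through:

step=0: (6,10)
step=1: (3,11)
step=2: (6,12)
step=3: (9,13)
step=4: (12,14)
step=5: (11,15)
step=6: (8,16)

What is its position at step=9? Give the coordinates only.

The first coordinate travels 3 per step and bounces off the walls at 3 and 13.
  step 7: 8 → 5
  step 8: 5 → 4
  step 9: 4 → 7
The second coordinate changes by +1 each step: at step 9 it is 19.

(7,19)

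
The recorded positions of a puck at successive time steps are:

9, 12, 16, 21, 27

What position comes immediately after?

Successive displacements: +3, +4, +5, +6 — each changes by +1.
step 5: 27 + 7 → 34

34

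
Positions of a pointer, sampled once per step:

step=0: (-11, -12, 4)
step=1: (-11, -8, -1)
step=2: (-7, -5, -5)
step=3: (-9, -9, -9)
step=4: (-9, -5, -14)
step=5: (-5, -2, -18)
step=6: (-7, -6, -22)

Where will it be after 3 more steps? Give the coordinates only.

(-5, -3, -35)

Differencing gives (+0, +4, -5), (+4, +3, -4), (-2, -4, -4), (+0, +4, -5), (+4, +3, -4), (-2, -4, -4). This is the pattern (+0, +4, -5), (+4, +3, -4), (-2, -4, -4) repeated.
step 7: apply (+0, +4, -5) → (-7, -2, -27)
step 8: apply (+4, +3, -4) → (-3, 1, -31)
step 9: apply (-2, -4, -4) → (-5, -3, -35)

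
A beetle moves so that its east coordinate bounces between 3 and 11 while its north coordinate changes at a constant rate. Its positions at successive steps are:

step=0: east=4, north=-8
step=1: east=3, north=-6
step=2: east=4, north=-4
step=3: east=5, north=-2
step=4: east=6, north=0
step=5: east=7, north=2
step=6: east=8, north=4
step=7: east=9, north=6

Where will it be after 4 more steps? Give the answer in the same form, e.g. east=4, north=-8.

east=9, north=14

The east coordinate reflects between 3 and 11, moving 1 per step.
  step 8: 9 → 10
  step 9: 10 → 11
  step 10: 11 → 10
  step 11: 10 → 9
The north coordinate changes by +2 each step: at step 11 it is 14.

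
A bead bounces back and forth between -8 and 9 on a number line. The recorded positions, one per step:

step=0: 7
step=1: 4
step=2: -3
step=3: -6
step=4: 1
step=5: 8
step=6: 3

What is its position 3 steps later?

The value travels 7 per step and bounces off the walls at -8 and 9.
  step 7: 3 → -4
  step 8: -4 → -5
  step 9: -5 → 2

2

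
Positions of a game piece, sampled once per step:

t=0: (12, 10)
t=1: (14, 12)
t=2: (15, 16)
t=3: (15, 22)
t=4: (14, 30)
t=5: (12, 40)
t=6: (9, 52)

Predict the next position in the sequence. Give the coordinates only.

Successive displacements: (+2, +2), (+1, +4), (+0, +6), (-1, +8), (-2, +10), (-3, +12) — each changes by (-1, +2).
step 7: (9, 52) + (-4, +14) → (5, 66)

(5, 66)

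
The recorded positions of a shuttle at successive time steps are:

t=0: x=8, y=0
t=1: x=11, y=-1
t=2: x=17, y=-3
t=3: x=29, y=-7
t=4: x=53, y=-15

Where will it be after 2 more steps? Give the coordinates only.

x=197, y=-63

The jumps are (+3, -1), (+6, -2), (+12, -4), (+24, -8) — a geometric progression with ratio 2.
step 5: x=53, y=-15 + (+48, -16) → x=101, y=-31
step 6: x=101, y=-31 + (+96, -32) → x=197, y=-63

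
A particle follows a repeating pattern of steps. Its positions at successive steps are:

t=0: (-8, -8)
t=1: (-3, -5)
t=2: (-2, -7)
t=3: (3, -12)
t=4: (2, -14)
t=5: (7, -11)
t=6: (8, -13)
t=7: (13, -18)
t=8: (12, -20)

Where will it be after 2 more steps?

Differencing gives (+5, +3), (+1, -2), (+5, -5), (-1, -2), (+5, +3), (+1, -2), (+5, -5), (-1, -2). This is the pattern (+5, +3), (+1, -2), (+5, -5), (-1, -2) repeated.
step 9: apply (+5, +3) → (17, -17)
step 10: apply (+1, -2) → (18, -19)

(18, -19)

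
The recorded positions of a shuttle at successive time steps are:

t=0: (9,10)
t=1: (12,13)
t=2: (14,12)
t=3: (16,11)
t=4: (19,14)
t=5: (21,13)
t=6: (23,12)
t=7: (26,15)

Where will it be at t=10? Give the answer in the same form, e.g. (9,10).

(33,16)

The moves between consecutive positions are (+3,+3), (+2,-1), (+2,-1), (+3,+3), (+2,-1), (+2,-1), (+3,+3); they repeat the 3-cycle [(+3,+3), (+2,-1), (+2,-1)].
step 8: apply (+2,-1) → (28,14)
step 9: apply (+2,-1) → (30,13)
step 10: apply (+3,+3) → (33,16)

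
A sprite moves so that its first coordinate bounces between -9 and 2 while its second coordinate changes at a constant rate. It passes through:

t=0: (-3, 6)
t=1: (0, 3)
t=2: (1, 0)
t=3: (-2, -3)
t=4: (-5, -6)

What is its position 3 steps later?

The first coordinate travels 3 per step and bounces off the walls at -9 and 2.
  step 5: -5 → -8
  step 6: -8 → -7
  step 7: -7 → -4
The second coordinate changes by -3 each step: at step 7 it is -15.

(-4, -15)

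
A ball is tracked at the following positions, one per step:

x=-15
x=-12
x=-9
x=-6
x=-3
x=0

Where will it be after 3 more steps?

Constant displacement of +3 per step.
step 6: 0 + 3 → x=3
step 7: 3 + 3 → x=6
step 8: 6 + 3 → x=9

x=9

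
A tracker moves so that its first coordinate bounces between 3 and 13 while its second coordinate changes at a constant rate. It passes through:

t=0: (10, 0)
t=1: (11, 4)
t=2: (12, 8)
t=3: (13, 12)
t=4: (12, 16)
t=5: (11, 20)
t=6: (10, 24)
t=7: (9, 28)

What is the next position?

The first coordinate travels 1 per step and bounces off the walls at 3 and 13.
  step 8: 9 → 8
The second coordinate changes by +4 each step: at step 8 it is 32.

(8, 32)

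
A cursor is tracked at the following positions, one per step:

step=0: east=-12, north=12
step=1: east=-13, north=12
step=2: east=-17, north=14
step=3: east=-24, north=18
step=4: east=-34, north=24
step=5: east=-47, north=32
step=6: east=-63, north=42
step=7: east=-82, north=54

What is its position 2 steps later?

east=-129, north=84

Taking differences between consecutive positions: (-1, +0), (-4, +2), (-7, +4), (-10, +6), (-13, +8), (-16, +10), (-19, +12). These grow by (-3, +2) each step.
step 8: east=-82, north=54 + (-22, +14) → east=-104, north=68
step 9: east=-104, north=68 + (-25, +16) → east=-129, north=84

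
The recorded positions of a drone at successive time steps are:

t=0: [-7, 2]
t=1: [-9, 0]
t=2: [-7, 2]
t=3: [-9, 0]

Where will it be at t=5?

Consecutive displacements [-2, -2], [+2, +2], [-2, -2] scale by a factor of -1 each step.
step 4: [-9, 0] + [+2, +2] → [-7, 2]
step 5: [-7, 2] + [-2, -2] → [-9, 0]

[-9, 0]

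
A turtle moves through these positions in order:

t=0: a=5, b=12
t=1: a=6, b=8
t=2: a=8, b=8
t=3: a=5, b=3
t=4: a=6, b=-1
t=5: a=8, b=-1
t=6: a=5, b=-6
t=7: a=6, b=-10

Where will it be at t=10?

Step-to-step displacements: (+1,-4), (+2,+0), (-3,-5), (+1,-4), (+2,+0), (-3,-5), (+1,-4) — a repeating cycle of length 3.
step 8: apply (+2,+0) → a=8, b=-10
step 9: apply (-3,-5) → a=5, b=-15
step 10: apply (+1,-4) → a=6, b=-19

a=6, b=-19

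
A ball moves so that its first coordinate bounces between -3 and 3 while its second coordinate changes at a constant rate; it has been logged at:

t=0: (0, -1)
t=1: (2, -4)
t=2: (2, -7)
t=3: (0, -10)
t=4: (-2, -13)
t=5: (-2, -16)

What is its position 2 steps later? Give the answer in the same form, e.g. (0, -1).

The first coordinate reflects between -3 and 3, moving 2 per step.
  step 6: -2 → 0
  step 7: 0 → 2
The second coordinate changes by -3 each step: at step 7 it is -22.

(2, -22)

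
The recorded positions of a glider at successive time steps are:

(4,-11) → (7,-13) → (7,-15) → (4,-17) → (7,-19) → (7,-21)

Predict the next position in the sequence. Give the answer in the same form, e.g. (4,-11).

The first coordinate repeats the cycle [4, 7, 7] with period 3; step 6 mod 3 = 0, giving 4.
The second coordinate changes by -2 each step, so at step 6 it is -11 + 6·(-2) = -23.

(4,-23)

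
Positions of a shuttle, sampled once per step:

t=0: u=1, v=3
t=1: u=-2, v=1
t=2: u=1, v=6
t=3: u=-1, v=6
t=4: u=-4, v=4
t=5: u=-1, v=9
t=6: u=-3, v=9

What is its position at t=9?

Differencing gives (-3,-2), (+3,+5), (-2,+0), (-3,-2), (+3,+5), (-2,+0). This is the pattern (-3,-2), (+3,+5), (-2,+0) repeated.
step 7: apply (-3,-2) → u=-6, v=7
step 8: apply (+3,+5) → u=-3, v=12
step 9: apply (-2,+0) → u=-5, v=12

u=-5, v=12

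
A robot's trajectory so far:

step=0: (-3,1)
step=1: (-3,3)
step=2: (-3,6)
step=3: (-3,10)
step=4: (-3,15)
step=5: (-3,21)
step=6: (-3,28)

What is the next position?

Taking differences between consecutive positions: (+0,+2), (+0,+3), (+0,+4), (+0,+5), (+0,+6), (+0,+7). These grow by (+0,+1) each step.
step 7: (-3,28) + (+0,+8) → (-3,36)

(-3,36)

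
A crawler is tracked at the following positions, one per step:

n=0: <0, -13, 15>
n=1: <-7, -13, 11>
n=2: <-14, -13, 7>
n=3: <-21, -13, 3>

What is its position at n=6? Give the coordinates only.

Each step adds <-7, +0, -4> to the position.
step 4: <-21, -13, 3> + <-7, +0, -4> → <-28, -13, -1>
step 5: <-28, -13, -1> + <-7, +0, -4> → <-35, -13, -5>
step 6: <-35, -13, -5> + <-7, +0, -4> → <-42, -13, -9>

<-42, -13, -9>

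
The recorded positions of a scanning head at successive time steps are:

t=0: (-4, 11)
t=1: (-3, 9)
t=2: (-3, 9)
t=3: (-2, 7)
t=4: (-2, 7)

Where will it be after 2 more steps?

Step-to-step displacements: (+1, -2), (+0, +0), (+1, -2), (+0, +0) — a repeating cycle of length 2.
step 5: apply (+1, -2) → (-1, 5)
step 6: apply (+0, +0) → (-1, 5)

(-1, 5)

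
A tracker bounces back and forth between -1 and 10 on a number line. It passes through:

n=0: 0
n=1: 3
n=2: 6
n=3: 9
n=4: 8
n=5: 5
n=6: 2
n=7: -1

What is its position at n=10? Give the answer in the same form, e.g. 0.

8

The value reflects between -1 and 10, moving 3 per step.
  step 8: -1 → 2
  step 9: 2 → 5
  step 10: 5 → 8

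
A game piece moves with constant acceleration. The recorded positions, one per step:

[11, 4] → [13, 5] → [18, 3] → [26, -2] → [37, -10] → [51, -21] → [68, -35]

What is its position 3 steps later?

[137, -95]

Taking differences between consecutive positions: [+2, +1], [+5, -2], [+8, -5], [+11, -8], [+14, -11], [+17, -14]. These grow by [+3, -3] each step.
step 7: [68, -35] + [+20, -17] → [88, -52]
step 8: [88, -52] + [+23, -20] → [111, -72]
step 9: [111, -72] + [+26, -23] → [137, -95]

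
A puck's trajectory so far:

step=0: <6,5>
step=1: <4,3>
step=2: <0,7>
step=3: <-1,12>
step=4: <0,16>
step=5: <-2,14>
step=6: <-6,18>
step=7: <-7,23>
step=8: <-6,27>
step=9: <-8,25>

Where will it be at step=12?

Differencing gives <-2,-2>, <-4,+4>, <-1,+5>, <+1,+4>, <-2,-2>, <-4,+4>, <-1,+5>, <+1,+4>, <-2,-2>. This is the pattern <-2,-2>, <-4,+4>, <-1,+5>, <+1,+4> repeated.
step 10: apply <-4,+4> → <-12,29>
step 11: apply <-1,+5> → <-13,34>
step 12: apply <+1,+4> → <-12,38>

<-12,38>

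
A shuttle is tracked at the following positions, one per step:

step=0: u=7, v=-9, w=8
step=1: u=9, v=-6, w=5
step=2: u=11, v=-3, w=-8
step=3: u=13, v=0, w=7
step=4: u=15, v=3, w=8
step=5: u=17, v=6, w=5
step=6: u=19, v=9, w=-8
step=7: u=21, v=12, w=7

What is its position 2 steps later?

u=25, v=18, w=5

U: linear, +2 per step → 25 at step 9.
V: linear, +3 per step → 18 at step 9.
W: cycles through 8, 5, -8, 7 every 4 steps. Step 9 lands at position 1 of the cycle → 5.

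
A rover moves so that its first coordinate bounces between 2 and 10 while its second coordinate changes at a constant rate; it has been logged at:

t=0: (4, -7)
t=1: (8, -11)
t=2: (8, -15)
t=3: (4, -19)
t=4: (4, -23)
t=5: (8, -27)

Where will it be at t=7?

(4, -35)

The first coordinate reflects between 2 and 10, moving 4 per step.
  step 6: 8 → 8
  step 7: 8 → 4
The second coordinate changes by -4 each step: at step 7 it is -35.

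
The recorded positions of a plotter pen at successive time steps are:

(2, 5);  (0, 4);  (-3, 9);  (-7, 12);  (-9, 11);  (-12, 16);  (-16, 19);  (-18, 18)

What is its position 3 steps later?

(-27, 25)

Step-to-step displacements: (-2, -1), (-3, +5), (-4, +3), (-2, -1), (-3, +5), (-4, +3), (-2, -1) — a repeating cycle of length 3.
step 8: apply (-3, +5) → (-21, 23)
step 9: apply (-4, +3) → (-25, 26)
step 10: apply (-2, -1) → (-27, 25)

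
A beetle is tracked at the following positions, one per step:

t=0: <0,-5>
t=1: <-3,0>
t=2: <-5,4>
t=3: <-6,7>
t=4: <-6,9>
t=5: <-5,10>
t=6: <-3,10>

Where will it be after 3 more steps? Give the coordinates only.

Successive displacements: <-3,+5>, <-2,+4>, <-1,+3>, <+0,+2>, <+1,+1>, <+2,+0> — each changes by <+1,-1>.
step 7: <-3,10> + <+3,-1> → <0,9>
step 8: <0,9> + <+4,-2> → <4,7>
step 9: <4,7> + <+5,-3> → <9,4>

<9,4>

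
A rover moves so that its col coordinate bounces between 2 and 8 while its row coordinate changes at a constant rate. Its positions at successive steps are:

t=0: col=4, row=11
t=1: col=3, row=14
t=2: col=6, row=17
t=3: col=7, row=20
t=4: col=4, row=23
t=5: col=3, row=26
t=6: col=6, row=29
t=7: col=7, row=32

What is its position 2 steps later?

col=3, row=38

The col coordinate travels 3 per step and bounces off the walls at 2 and 8.
  step 8: 7 → 4
  step 9: 4 → 3
The row coordinate changes by +3 each step: at step 9 it is 38.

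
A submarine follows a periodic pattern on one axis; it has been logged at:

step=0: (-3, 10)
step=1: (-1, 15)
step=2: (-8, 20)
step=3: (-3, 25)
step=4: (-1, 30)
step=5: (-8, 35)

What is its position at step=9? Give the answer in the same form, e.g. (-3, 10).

(-3, 55)

The first coordinate repeats the cycle [-3, -1, -8] with period 3; step 9 mod 3 = 0, giving -3.
The second coordinate changes by +5 each step, so at step 9 it is 10 + 9·(5) = 55.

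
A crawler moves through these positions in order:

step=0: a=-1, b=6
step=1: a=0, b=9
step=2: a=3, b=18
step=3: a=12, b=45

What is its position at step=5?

a=120, b=369

Consecutive displacements (+1,+3), (+3,+9), (+9,+27) scale by a factor of 3 each step.
step 4: a=12, b=45 + (+27,+81) → a=39, b=126
step 5: a=39, b=126 + (+81,+243) → a=120, b=369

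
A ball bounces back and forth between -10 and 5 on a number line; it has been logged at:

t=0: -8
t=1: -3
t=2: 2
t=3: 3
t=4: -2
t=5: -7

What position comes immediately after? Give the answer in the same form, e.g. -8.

-8

The value travels 5 per step and bounces off the walls at -10 and 5.
  step 6: -7 → -8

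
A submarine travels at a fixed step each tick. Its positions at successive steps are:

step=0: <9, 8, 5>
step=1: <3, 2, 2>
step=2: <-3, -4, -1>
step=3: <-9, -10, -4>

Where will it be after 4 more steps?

Constant displacement of <-6, -6, -3> per step.
step 4: <-9, -10, -4> + <-6, -6, -3> → <-15, -16, -7>
step 5: <-15, -16, -7> + <-6, -6, -3> → <-21, -22, -10>
step 6: <-21, -22, -10> + <-6, -6, -3> → <-27, -28, -13>
step 7: <-27, -28, -13> + <-6, -6, -3> → <-33, -34, -16>

<-33, -34, -16>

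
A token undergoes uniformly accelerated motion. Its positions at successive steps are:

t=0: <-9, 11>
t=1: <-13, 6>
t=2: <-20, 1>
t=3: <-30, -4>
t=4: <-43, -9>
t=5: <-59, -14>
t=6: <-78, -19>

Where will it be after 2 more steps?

Successive displacements: <-4, -5>, <-7, -5>, <-10, -5>, <-13, -5>, <-16, -5>, <-19, -5> — each changes by <-3, +0>.
step 7: <-78, -19> + <-22, -5> → <-100, -24>
step 8: <-100, -24> + <-25, -5> → <-125, -29>

<-125, -29>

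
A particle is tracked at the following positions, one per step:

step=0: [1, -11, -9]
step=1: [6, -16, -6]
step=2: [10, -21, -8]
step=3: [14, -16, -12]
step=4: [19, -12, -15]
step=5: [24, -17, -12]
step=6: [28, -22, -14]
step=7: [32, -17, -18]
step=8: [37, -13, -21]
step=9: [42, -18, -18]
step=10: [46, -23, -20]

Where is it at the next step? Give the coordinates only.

[50, -18, -24]

Differencing gives [+5, -5, +3], [+4, -5, -2], [+4, +5, -4], [+5, +4, -3], [+5, -5, +3], [+4, -5, -2], [+4, +5, -4], [+5, +4, -3], [+5, -5, +3], [+4, -5, -2]. This is the pattern [+5, -5, +3], [+4, -5, -2], [+4, +5, -4], [+5, +4, -3] repeated.
step 11: apply [+4, +5, -4] → [50, -18, -24]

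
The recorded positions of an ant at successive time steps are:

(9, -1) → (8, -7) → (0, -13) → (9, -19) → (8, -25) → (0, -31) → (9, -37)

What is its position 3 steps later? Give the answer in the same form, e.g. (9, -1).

First: cycles through 9, 8, 0 every 3 steps. Step 9 lands at position 0 of the cycle → 9.
Second: linear, -6 per step → -55 at step 9.

(9, -55)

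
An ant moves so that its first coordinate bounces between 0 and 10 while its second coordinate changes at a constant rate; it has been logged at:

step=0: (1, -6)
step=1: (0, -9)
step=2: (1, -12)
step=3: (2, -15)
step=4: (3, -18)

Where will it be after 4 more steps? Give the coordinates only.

(7, -30)

The first coordinate travels 1 per step and bounces off the walls at 0 and 10.
  step 5: 3 → 4
  step 6: 4 → 5
  step 7: 5 → 6
  step 8: 6 → 7
The second coordinate changes by -3 each step: at step 8 it is -30.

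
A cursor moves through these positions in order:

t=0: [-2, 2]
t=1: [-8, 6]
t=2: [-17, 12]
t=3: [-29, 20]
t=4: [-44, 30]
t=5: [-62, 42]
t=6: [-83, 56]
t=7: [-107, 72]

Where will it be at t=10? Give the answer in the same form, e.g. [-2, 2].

First differences are [-6, +4], [-9, +6], [-12, +8], [-15, +10], [-18, +12], [-21, +14], [-24, +16]; their common second difference is [-3, +2] (constant acceleration).
step 8: [-107, 72] + [-27, +18] → [-134, 90]
step 9: [-134, 90] + [-30, +20] → [-164, 110]
step 10: [-164, 110] + [-33, +22] → [-197, 132]

[-197, 132]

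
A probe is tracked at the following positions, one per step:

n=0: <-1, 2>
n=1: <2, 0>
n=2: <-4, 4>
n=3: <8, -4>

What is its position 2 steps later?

Consecutive displacements <+3, -2>, <-6, +4>, <+12, -8> scale by a factor of -2 each step.
step 4: <8, -4> + <-24, +16> → <-16, 12>
step 5: <-16, 12> + <+48, -32> → <32, -20>

<32, -20>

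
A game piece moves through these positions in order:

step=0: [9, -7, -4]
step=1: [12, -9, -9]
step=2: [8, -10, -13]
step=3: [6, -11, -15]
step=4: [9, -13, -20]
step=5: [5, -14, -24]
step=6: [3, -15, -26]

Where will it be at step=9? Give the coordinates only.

[0, -19, -37]

The moves between consecutive positions are [+3, -2, -5], [-4, -1, -4], [-2, -1, -2], [+3, -2, -5], [-4, -1, -4], [-2, -1, -2]; they repeat the 3-cycle [[+3, -2, -5], [-4, -1, -4], [-2, -1, -2]].
step 7: apply [+3, -2, -5] → [6, -17, -31]
step 8: apply [-4, -1, -4] → [2, -18, -35]
step 9: apply [-2, -1, -2] → [0, -19, -37]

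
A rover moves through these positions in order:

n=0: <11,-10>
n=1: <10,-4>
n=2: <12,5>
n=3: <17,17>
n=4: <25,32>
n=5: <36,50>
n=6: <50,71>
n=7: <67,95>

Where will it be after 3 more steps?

<136,185>

Successive displacements: <-1,+6>, <+2,+9>, <+5,+12>, <+8,+15>, <+11,+18>, <+14,+21>, <+17,+24> — each changes by <+3,+3>.
step 8: <67,95> + <+20,+27> → <87,122>
step 9: <87,122> + <+23,+30> → <110,152>
step 10: <110,152> + <+26,+33> → <136,185>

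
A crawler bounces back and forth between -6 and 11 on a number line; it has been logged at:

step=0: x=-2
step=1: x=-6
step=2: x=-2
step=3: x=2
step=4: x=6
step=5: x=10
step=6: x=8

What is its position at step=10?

The value reflects between -6 and 11, moving 4 per step.
  step 7: 8 → 4
  step 8: 4 → 0
  step 9: 0 → -4
  step 10: -4 → -4

x=-4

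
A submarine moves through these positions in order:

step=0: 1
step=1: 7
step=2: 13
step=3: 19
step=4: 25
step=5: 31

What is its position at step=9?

55

Constant displacement of +6 per step.
step 6: 31 + 6 → 37
step 7: 37 + 6 → 43
step 8: 43 + 6 → 49
step 9: 49 + 6 → 55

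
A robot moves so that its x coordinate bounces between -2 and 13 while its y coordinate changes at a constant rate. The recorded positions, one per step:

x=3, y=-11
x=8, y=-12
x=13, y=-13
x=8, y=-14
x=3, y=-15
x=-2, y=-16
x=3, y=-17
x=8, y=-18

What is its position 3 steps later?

The x coordinate reflects between -2 and 13, moving 5 per step.
  step 8: 8 → 13
  step 9: 13 → 8
  step 10: 8 → 3
The y coordinate changes by -1 each step: at step 10 it is -21.

x=3, y=-21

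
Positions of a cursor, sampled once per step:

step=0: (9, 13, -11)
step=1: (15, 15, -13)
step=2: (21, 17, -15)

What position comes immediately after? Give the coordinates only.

(27, 19, -17)

Constant displacement of (+6, +2, -2) per step.
step 3: (21, 17, -15) + (+6, +2, -2) → (27, 19, -17)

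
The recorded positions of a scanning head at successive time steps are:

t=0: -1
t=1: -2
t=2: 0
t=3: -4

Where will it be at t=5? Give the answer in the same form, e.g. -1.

-12

The jumps are -1, +2, -4 — a geometric progression with ratio -2.
step 4: -4 + 8 → 4
step 5: 4 − 16 → -12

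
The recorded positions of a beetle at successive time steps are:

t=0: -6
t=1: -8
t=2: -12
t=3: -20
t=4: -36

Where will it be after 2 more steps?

-132

Step-to-step displacements: -2, -4, -8, -16; each is 2× the previous.
step 5: -36 − 32 → -68
step 6: -68 − 64 → -132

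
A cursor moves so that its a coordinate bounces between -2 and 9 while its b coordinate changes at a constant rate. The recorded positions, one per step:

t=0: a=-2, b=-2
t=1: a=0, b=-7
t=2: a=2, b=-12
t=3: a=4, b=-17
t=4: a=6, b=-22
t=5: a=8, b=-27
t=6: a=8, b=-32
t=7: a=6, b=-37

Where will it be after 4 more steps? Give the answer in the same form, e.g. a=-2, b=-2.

The a coordinate travels 2 per step and bounces off the walls at -2 and 9.
  step 8: 6 → 4
  step 9: 4 → 2
  step 10: 2 → 0
  step 11: 0 → -2
The b coordinate changes by -5 each step: at step 11 it is -57.

a=-2, b=-57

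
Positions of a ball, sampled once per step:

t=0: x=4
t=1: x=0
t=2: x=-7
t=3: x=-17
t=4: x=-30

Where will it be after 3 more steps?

First differences are -4, -7, -10, -13; their common second difference is -3 (constant acceleration).
step 5: -30 − 16 → x=-46
step 6: -46 − 19 → x=-65
step 7: -65 − 22 → x=-87

x=-87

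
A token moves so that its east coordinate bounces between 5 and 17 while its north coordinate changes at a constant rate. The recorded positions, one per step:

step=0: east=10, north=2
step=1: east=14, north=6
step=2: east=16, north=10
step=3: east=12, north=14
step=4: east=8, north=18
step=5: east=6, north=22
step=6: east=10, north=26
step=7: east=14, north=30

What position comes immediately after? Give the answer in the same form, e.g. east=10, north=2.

east=16, north=34

The east coordinate reflects between 5 and 17, moving 4 per step.
  step 8: 14 → 16
The north coordinate changes by +4 each step: at step 8 it is 34.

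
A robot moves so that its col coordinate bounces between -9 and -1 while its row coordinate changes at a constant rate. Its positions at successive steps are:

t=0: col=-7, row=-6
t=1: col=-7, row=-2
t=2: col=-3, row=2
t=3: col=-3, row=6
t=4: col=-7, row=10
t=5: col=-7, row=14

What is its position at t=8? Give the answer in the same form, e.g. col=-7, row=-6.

The col coordinate reflects between -9 and -1, moving 4 per step.
  step 6: -7 → -3
  step 7: -3 → -3
  step 8: -3 → -7
The row coordinate changes by +4 each step: at step 8 it is 26.

col=-7, row=26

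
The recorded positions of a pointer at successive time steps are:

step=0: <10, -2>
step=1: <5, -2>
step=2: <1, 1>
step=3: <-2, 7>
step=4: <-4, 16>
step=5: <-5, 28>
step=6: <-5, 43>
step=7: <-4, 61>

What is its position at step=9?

<1, 106>

Taking differences between consecutive positions: <-5, +0>, <-4, +3>, <-3, +6>, <-2, +9>, <-1, +12>, <+0, +15>, <+1, +18>. These grow by <+1, +3> each step.
step 8: <-4, 61> + <+2, +21> → <-2, 82>
step 9: <-2, 82> + <+3, +24> → <1, 106>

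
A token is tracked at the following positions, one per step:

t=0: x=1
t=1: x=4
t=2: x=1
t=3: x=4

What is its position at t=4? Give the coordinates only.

x=1

Step-to-step displacements: +3, -3, +3; each is -1× the previous.
step 4: 4 − 3 → x=1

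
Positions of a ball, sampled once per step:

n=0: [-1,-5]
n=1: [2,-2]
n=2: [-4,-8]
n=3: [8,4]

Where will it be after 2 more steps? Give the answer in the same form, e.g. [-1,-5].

[32,28]

Step-to-step displacements: [+3,+3], [-6,-6], [+12,+12]; each is -2× the previous.
step 4: [8,4] + [-24,-24] → [-16,-20]
step 5: [-16,-20] + [+48,+48] → [32,28]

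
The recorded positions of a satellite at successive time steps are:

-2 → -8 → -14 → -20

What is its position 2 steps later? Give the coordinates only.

-32

Each step adds -6 to the position.
step 4: -20 − 6 → -26
step 5: -26 − 6 → -32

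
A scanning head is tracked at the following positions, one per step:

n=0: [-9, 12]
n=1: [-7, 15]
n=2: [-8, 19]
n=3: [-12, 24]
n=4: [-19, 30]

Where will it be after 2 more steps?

Taking differences between consecutive positions: [+2, +3], [-1, +4], [-4, +5], [-7, +6]. These grow by [-3, +1] each step.
step 5: [-19, 30] + [-10, +7] → [-29, 37]
step 6: [-29, 37] + [-13, +8] → [-42, 45]

[-42, 45]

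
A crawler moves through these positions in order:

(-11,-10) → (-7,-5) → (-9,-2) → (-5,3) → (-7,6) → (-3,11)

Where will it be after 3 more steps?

(-3,22)

The moves between consecutive positions are (+4,+5), (-2,+3), (+4,+5), (-2,+3), (+4,+5); they repeat the 2-cycle [(+4,+5), (-2,+3)].
step 6: apply (-2,+3) → (-5,14)
step 7: apply (+4,+5) → (-1,19)
step 8: apply (-2,+3) → (-3,22)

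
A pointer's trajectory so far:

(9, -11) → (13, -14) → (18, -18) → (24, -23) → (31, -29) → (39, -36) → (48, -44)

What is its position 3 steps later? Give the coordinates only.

(81, -74)

Taking differences between consecutive positions: (+4, -3), (+5, -4), (+6, -5), (+7, -6), (+8, -7), (+9, -8). These grow by (+1, -1) each step.
step 7: (48, -44) + (+10, -9) → (58, -53)
step 8: (58, -53) + (+11, -10) → (69, -63)
step 9: (69, -63) + (+12, -11) → (81, -74)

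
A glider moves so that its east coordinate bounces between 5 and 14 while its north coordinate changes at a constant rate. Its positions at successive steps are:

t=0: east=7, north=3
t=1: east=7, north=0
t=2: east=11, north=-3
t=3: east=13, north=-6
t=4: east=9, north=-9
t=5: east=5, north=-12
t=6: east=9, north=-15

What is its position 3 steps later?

The east coordinate travels 4 per step and bounces off the walls at 5 and 14.
  step 7: 9 → 13
  step 8: 13 → 11
  step 9: 11 → 7
The north coordinate changes by -3 each step: at step 9 it is -24.

east=7, north=-24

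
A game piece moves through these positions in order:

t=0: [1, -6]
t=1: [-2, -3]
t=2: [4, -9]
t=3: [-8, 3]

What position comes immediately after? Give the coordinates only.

The jumps are [-3, +3], [+6, -6], [-12, +12] — a geometric progression with ratio -2.
step 4: [-8, 3] + [+24, -24] → [16, -21]

[16, -21]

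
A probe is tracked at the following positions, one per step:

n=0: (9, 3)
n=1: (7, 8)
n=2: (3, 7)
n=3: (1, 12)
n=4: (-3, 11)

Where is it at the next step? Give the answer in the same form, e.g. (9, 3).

(-5, 16)

Step-to-step displacements: (-2, +5), (-4, -1), (-2, +5), (-4, -1) — a repeating cycle of length 2.
step 5: apply (-2, +5) → (-5, 16)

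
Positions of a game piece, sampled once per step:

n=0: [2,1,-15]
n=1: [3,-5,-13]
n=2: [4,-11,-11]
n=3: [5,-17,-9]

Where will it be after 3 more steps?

The position changes by [+1,-6,+2] every step.
step 4: [5,-17,-9] + [+1,-6,+2] → [6,-23,-7]
step 5: [6,-23,-7] + [+1,-6,+2] → [7,-29,-5]
step 6: [7,-29,-5] + [+1,-6,+2] → [8,-35,-3]

[8,-35,-3]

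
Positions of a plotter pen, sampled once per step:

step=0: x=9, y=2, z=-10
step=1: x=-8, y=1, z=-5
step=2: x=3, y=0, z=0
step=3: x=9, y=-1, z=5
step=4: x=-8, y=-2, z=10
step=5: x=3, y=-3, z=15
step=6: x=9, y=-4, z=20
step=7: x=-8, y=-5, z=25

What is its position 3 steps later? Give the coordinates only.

x=-8, y=-8, z=40

The x coordinate repeats the cycle [9, -8, 3] with period 3; step 10 mod 3 = 1, giving -8.
The y coordinate changes by -1 each step, so at step 10 it is 2 + 10·(-1) = -8.
The z coordinate changes by +5 each step, so at step 10 it is -10 + 10·(5) = 40.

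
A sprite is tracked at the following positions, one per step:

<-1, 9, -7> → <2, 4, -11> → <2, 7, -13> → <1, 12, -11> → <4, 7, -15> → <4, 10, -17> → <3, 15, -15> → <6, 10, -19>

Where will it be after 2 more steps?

Differencing gives <+3, -5, -4>, <+0, +3, -2>, <-1, +5, +2>, <+3, -5, -4>, <+0, +3, -2>, <-1, +5, +2>, <+3, -5, -4>. This is the pattern <+3, -5, -4>, <+0, +3, -2>, <-1, +5, +2> repeated.
step 8: apply <+0, +3, -2> → <6, 13, -21>
step 9: apply <-1, +5, +2> → <5, 18, -19>

<5, 18, -19>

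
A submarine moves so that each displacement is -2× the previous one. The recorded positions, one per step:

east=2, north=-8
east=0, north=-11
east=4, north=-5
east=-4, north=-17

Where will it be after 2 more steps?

east=-20, north=-41

Consecutive displacements (-2, -3), (+4, +6), (-8, -12) scale by a factor of -2 each step.
step 4: east=-4, north=-17 + (+16, +24) → east=12, north=7
step 5: east=12, north=7 + (-32, -48) → east=-20, north=-41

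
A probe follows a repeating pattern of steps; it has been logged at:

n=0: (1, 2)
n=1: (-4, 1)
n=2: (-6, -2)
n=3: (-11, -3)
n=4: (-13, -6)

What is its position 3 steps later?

The moves between consecutive positions are (-5, -1), (-2, -3), (-5, -1), (-2, -3); they repeat the 2-cycle [(-5, -1), (-2, -3)].
step 5: apply (-5, -1) → (-18, -7)
step 6: apply (-2, -3) → (-20, -10)
step 7: apply (-5, -1) → (-25, -11)

(-25, -11)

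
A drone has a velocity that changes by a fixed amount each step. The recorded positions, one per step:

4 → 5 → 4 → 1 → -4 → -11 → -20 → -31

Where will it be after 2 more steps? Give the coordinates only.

-59

Taking differences between consecutive positions: +1, -1, -3, -5, -7, -9, -11. These grow by -2 each step.
step 8: -31 − 13 → -44
step 9: -44 − 15 → -59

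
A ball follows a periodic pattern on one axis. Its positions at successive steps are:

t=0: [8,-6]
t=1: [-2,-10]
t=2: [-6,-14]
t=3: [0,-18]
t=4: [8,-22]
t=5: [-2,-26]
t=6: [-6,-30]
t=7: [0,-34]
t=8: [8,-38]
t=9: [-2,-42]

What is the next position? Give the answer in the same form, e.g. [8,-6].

The first coordinate repeats the cycle [8, -2, -6, 0] with period 4; step 10 mod 4 = 2, giving -6.
The second coordinate changes by -4 each step, so at step 10 it is -6 + 10·(-4) = -46.

[-6,-46]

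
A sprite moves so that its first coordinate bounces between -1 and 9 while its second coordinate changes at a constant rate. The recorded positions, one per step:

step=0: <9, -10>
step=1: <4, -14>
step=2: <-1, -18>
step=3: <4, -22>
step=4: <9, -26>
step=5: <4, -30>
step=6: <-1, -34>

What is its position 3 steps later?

<4, -46>

The first coordinate travels 5 per step and bounces off the walls at -1 and 9.
  step 7: -1 → 4
  step 8: 4 → 9
  step 9: 9 → 4
The second coordinate changes by -4 each step: at step 9 it is -46.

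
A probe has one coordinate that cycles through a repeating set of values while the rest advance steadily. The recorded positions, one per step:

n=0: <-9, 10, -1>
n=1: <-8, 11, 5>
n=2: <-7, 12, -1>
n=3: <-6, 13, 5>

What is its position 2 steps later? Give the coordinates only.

The first coordinate changes by +1 each step, so at step 5 it is -9 + 5·(1) = -4.
The second coordinate changes by +1 each step, so at step 5 it is 10 + 5·(1) = 15.
The third coordinate repeats the cycle [-1, 5] with period 2; step 5 mod 2 = 1, giving 5.

<-4, 15, 5>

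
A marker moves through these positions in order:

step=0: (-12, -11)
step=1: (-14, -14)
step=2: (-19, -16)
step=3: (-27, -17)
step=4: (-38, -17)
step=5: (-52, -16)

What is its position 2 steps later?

(-89, -11)

First differences are (-2, -3), (-5, -2), (-8, -1), (-11, +0), (-14, +1); their common second difference is (-3, +1) (constant acceleration).
step 6: (-52, -16) + (-17, +2) → (-69, -14)
step 7: (-69, -14) + (-20, +3) → (-89, -11)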